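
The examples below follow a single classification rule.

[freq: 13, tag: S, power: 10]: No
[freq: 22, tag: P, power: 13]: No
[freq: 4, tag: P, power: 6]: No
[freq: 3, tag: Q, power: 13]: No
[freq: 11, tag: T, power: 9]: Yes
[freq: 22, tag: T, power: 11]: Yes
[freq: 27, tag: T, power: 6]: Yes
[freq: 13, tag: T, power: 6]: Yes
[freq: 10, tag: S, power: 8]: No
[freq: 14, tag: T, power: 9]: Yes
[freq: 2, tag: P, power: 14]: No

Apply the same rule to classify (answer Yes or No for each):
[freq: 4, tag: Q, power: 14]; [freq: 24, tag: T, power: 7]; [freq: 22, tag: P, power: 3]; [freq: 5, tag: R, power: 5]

The rule appears to be: tag is T.

No, Yes, No, No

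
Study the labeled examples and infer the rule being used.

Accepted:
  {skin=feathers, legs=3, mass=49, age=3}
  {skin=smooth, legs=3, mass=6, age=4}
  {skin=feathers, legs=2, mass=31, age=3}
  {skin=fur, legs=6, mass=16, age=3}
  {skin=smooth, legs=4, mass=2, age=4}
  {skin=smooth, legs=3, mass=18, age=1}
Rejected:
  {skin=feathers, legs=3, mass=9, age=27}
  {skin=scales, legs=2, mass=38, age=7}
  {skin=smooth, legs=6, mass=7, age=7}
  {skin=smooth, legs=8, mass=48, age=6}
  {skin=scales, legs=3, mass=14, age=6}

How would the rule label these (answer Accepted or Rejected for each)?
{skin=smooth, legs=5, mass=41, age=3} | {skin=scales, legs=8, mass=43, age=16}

One predicate separates the groups cleanly: age ≤ 4.
{skin=smooth, legs=5, mass=41, age=3}: age = 3 — satisfies this, so Accepted.
{skin=scales, legs=8, mass=43, age=16}: age = 16 — doesn't match, so Rejected.

Accepted, Rejected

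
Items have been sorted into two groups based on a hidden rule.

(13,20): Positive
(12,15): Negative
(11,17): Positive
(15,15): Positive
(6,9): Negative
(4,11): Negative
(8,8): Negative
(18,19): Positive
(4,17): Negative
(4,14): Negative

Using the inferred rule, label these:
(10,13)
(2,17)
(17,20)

Negative, Negative, Positive

The pattern is that an item is 'Positive' exactly when: sum ≥ 28.
(10,13) — 10+13 = 23, hence Negative. (2,17) — 2+17 = 19, hence Negative. (17,20) — 17+20 = 37, hence Positive.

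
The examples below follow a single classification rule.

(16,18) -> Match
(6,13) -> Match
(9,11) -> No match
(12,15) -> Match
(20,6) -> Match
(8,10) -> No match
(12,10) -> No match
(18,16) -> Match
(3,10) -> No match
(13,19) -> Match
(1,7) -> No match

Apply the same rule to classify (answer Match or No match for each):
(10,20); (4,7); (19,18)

The common property of the 'Match' items is: max ≥ 13. No 'No match' item has it.

Match, No match, Match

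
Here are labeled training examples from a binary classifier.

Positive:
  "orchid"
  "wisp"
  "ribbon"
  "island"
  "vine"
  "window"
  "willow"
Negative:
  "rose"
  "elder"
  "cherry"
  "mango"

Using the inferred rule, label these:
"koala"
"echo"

One predicate separates the groups cleanly: contains 'i'.
"koala": Negative (no 'i'). "echo": Negative (no 'i').

Negative, Negative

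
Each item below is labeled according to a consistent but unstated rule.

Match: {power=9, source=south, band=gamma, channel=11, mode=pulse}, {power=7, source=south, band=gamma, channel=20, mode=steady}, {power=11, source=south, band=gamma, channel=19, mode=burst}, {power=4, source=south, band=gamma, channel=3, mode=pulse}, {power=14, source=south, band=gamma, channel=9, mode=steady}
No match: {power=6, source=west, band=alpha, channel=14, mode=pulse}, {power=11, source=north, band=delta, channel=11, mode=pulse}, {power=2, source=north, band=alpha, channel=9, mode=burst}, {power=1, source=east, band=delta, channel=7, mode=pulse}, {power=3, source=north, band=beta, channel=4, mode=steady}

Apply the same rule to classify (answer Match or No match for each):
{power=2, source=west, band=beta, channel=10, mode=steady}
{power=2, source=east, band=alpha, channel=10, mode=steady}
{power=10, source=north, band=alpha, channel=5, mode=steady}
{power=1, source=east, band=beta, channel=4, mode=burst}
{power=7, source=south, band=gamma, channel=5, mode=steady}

No match, No match, No match, No match, Match

A rule that fits every label: band is gamma — true of each 'Match' example, false of each 'No match' one.
No match: {power=2, source=west, band=beta, channel=10, mode=steady}, since band is beta.
No match: {power=2, source=east, band=alpha, channel=10, mode=steady}, since band is alpha.
No match: {power=10, source=north, band=alpha, channel=5, mode=steady}, since band is alpha.
No match: {power=1, source=east, band=beta, channel=4, mode=burst}, since band is beta.
Match: {power=7, source=south, band=gamma, channel=5, mode=steady}, since band is gamma.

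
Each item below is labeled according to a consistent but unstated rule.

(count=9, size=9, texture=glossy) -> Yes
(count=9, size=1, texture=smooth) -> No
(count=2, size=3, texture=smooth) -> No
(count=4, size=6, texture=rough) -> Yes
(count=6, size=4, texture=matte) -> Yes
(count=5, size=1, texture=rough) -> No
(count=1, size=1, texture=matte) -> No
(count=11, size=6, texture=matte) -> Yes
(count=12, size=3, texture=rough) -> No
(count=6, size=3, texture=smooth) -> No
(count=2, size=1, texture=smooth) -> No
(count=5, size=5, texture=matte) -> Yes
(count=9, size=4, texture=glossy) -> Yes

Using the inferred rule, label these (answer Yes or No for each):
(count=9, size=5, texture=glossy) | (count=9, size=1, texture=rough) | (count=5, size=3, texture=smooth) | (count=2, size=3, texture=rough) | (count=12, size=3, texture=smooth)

Yes, No, No, No, No

The distinguishing property — size ≥ 4 — holds for all the 'Yes' cases and none of the 'No' cases.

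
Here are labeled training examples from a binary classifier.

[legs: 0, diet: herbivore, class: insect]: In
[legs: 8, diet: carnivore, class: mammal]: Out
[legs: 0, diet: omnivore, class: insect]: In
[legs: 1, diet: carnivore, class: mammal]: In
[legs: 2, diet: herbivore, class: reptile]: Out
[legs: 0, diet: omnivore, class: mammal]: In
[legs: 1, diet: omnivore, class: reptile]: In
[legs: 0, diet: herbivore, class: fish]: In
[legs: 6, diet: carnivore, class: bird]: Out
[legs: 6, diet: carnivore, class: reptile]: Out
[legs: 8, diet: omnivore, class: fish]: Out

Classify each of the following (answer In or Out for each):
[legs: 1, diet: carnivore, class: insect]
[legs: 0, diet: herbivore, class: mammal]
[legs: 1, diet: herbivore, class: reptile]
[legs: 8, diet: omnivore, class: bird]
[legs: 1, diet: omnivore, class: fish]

In, In, In, Out, In

'In' ⟺ legs ≤ 1.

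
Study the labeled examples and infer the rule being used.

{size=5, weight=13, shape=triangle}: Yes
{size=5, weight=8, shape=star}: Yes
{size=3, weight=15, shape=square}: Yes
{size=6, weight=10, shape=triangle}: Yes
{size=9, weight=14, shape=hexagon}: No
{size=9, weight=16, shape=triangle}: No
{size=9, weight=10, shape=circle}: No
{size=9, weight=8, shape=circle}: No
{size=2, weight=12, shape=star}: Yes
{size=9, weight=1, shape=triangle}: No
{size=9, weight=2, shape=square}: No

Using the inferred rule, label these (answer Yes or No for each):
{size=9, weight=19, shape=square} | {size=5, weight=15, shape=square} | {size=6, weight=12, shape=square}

No, Yes, Yes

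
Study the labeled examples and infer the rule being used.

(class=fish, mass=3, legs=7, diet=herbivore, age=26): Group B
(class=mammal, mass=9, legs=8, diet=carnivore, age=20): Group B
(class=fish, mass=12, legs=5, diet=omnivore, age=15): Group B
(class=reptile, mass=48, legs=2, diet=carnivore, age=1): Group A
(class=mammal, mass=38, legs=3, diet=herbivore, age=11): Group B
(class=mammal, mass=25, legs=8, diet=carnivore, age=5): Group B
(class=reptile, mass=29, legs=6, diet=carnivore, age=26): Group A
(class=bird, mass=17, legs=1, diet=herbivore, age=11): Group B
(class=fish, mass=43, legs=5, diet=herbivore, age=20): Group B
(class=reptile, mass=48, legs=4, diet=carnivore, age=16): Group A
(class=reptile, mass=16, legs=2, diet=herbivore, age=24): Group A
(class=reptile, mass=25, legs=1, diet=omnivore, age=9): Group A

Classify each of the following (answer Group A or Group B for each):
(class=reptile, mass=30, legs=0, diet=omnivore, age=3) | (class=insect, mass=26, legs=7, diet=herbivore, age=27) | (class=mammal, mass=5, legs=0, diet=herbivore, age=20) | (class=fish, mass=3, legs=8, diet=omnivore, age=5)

The pattern is that an item is 'Group A' exactly when: class is reptile.
(class=reptile, mass=30, legs=0, diet=omnivore, age=3): class is reptile — satisfies this, so Group A.
(class=insect, mass=26, legs=7, diet=herbivore, age=27): class is insect — does not pass, so Group B.
(class=mammal, mass=5, legs=0, diet=herbivore, age=20): class is mammal — does not pass, so Group B.
(class=fish, mass=3, legs=8, diet=omnivore, age=5): class is fish — does not pass, so Group B.

Group A, Group B, Group B, Group B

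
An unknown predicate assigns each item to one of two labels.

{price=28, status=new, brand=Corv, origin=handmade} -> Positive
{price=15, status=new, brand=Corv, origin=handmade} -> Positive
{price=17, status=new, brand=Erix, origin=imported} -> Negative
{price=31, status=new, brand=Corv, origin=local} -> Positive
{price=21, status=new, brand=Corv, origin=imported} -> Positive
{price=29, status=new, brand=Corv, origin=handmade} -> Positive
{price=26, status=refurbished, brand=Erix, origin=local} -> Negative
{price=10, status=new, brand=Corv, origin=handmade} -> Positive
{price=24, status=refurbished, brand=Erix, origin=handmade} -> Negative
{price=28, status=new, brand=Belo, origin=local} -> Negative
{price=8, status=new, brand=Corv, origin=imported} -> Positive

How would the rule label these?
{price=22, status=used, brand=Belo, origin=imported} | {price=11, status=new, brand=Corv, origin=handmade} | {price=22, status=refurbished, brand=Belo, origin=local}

Negative, Positive, Negative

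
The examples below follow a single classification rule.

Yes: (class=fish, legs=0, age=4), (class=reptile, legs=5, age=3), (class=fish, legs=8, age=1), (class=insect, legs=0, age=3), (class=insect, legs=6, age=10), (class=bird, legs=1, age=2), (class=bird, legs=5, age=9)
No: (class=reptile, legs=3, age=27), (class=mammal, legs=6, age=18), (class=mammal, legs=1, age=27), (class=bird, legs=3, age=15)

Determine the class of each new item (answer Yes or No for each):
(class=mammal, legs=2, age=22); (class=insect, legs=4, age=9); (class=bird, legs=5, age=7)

No, Yes, Yes

Rule: age ≤ 10. This holds for each 'Yes' example and fails for each 'No' one.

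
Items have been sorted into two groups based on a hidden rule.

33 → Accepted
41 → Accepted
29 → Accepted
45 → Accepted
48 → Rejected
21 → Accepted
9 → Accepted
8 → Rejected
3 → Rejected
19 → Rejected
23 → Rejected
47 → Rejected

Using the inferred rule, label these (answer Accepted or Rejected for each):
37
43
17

Accepted, Rejected, Accepted

All 'Accepted' examples share one property — ≡ 1 (mod 4) — and every 'Rejected' example lacks it.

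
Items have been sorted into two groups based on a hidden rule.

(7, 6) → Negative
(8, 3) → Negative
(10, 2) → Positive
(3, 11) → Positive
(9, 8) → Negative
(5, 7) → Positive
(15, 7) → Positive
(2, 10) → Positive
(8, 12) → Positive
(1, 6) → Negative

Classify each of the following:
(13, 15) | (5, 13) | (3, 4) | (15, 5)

Positive, Positive, Negative, Positive

'Positive' ⟺ sum is even.
Positive: (13, 15), since 13+15 = 28. Positive: (5, 13), since 5+13 = 18. Negative: (3, 4), since 3+4 = 7. Positive: (15, 5), since 15+5 = 20.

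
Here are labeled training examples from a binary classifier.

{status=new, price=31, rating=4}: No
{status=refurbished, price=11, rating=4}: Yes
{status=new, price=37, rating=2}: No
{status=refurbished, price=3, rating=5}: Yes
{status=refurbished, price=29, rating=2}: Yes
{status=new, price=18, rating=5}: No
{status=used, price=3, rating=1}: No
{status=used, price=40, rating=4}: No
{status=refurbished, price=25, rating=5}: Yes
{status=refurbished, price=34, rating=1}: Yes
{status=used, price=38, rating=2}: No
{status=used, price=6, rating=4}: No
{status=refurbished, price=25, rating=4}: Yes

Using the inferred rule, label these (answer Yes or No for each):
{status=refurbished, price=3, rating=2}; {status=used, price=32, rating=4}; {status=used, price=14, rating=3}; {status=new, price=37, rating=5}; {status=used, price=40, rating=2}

The simplest hypothesis consistent with all the labels is: status is refurbished.

Yes, No, No, No, No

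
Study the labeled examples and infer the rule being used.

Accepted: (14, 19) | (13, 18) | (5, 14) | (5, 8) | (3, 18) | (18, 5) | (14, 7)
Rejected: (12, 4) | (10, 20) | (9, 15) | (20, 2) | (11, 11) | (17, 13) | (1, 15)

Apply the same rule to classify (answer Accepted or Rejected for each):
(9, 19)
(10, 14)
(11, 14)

The distinguishing property — sum is odd — holds for all the 'Accepted' cases and none of the 'Rejected' cases.
(9, 19) → 9+19 = 28 → Rejected.
(10, 14) → 10+14 = 24 → Rejected.
(11, 14) → 11+14 = 25 → Accepted.

Rejected, Rejected, Accepted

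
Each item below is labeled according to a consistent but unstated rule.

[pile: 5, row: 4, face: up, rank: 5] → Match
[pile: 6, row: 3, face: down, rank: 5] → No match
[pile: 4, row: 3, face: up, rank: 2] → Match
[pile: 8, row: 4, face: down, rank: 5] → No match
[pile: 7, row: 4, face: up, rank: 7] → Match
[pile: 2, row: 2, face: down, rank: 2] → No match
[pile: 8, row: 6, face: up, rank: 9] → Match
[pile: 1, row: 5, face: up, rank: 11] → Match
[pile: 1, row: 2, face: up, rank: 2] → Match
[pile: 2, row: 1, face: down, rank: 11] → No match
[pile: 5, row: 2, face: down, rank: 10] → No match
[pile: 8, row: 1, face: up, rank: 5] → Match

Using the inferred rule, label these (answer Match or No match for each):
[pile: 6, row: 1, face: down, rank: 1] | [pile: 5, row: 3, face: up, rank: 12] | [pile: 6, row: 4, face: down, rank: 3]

No match, Match, No match

Checking candidate rules against both groups, what survives is: face is up.
[pile: 6, row: 1, face: down, rank: 1] → face is down → No match.
[pile: 5, row: 3, face: up, rank: 12] → face is up → Match.
[pile: 6, row: 4, face: down, rank: 3] → face is down → No match.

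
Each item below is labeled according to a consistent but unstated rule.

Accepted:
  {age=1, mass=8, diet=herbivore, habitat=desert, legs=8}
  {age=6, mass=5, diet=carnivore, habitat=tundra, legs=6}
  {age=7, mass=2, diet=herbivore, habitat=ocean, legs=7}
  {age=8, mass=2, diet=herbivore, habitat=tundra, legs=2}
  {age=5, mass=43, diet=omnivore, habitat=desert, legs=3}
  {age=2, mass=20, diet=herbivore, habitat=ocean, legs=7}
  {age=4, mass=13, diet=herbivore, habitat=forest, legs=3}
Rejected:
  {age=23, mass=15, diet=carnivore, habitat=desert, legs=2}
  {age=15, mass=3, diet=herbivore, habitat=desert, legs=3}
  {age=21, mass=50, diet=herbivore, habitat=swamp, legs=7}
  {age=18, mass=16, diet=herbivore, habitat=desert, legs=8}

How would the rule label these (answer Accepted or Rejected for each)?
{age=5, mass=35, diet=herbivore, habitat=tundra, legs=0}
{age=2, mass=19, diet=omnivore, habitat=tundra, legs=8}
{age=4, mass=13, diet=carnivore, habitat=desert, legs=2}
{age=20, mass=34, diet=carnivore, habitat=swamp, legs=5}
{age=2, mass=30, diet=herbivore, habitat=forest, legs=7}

Accepted, Accepted, Accepted, Rejected, Accepted

The common property of the 'Accepted' items is: age ≤ 8. No 'Rejected' item has it.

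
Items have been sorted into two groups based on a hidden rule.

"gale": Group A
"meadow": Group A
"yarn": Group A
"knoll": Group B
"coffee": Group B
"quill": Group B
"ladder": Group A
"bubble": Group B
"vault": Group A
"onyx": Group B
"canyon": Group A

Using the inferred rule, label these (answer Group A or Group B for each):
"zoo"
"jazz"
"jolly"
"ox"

Group B, Group A, Group B, Group B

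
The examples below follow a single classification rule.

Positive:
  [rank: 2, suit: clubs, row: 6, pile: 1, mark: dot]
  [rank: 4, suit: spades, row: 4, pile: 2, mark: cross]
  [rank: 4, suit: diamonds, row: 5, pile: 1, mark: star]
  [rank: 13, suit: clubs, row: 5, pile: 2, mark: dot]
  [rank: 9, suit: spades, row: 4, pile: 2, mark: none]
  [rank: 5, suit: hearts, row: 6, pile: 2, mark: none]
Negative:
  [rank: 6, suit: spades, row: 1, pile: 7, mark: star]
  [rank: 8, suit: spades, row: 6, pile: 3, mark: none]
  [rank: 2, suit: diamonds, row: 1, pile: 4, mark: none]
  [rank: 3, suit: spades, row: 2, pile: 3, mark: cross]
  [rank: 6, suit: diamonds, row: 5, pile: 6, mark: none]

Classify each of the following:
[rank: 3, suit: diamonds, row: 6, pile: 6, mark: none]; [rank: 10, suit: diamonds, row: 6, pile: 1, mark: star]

Negative, Positive

The rule appears to be: pile ≤ 2.
[rank: 3, suit: diamonds, row: 6, pile: 6, mark: none] — pile = 6, hence Negative.
[rank: 10, suit: diamonds, row: 6, pile: 1, mark: star] — pile = 1, hence Positive.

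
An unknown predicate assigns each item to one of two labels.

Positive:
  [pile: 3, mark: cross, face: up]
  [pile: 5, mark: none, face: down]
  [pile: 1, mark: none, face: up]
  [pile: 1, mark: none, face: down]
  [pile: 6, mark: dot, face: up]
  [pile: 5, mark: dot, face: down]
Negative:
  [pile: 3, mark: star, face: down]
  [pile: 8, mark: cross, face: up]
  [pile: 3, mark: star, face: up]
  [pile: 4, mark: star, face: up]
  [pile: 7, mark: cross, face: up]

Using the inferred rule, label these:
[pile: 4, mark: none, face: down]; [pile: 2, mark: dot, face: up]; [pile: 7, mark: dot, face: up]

Positive, Positive, Negative

The pattern is that an item is 'Positive' exactly when: mark is not star AND pile ≤ 6.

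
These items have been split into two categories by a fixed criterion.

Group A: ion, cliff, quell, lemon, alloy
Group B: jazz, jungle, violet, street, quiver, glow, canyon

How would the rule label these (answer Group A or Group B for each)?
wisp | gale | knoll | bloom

Every 'Group A' example satisfies: odd length. None of the 'Group B' examples do.

Group B, Group B, Group A, Group A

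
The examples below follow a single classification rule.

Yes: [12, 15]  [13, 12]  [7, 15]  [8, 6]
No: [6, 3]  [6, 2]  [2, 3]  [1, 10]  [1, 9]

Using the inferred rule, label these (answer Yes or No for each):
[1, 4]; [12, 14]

No, Yes

Rule: sum ≥ 14. This holds for each 'Yes' example and fails for each 'No' one.
[1, 4] → 1+4 = 5 → No.
[12, 14] → 12+14 = 26 → Yes.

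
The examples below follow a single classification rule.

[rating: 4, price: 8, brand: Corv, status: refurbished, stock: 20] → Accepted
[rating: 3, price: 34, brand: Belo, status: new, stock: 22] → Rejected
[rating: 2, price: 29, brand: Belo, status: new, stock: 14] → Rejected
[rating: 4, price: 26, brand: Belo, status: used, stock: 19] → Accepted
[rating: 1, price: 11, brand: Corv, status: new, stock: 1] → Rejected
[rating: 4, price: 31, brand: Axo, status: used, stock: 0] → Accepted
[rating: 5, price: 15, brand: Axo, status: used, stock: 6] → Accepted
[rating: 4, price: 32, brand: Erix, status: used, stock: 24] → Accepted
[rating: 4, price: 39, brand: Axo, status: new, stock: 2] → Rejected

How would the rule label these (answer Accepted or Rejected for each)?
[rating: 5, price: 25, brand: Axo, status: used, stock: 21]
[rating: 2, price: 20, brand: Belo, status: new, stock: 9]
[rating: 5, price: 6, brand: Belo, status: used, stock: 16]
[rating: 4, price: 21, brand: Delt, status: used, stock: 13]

The pattern is that an item is 'Accepted' exactly when: status is not new.
[rating: 5, price: 25, brand: Axo, status: used, stock: 21]: Accepted (status is used). [rating: 2, price: 20, brand: Belo, status: new, stock: 9]: Rejected (status is new). [rating: 5, price: 6, brand: Belo, status: used, stock: 16]: Accepted (status is used). [rating: 4, price: 21, brand: Delt, status: used, stock: 13]: Accepted (status is used).

Accepted, Rejected, Accepted, Accepted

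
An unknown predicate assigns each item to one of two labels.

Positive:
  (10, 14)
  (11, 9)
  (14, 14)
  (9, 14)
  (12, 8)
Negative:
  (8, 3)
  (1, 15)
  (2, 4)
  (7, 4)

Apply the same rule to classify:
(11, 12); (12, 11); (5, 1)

Positive, Positive, Negative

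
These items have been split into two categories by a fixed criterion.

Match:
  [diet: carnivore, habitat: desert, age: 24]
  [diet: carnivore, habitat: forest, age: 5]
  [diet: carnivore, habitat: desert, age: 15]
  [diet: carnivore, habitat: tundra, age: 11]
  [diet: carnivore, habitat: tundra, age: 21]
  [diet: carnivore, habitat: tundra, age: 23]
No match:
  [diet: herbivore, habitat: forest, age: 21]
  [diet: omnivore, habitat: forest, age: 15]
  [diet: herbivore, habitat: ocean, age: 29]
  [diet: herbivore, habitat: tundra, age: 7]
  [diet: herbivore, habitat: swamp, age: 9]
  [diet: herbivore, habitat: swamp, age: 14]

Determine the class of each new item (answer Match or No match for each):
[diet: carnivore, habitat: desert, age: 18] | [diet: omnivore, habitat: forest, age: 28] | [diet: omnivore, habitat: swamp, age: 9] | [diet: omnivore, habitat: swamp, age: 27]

Checking candidate rules against both groups, what survives is: diet is carnivore.
[diet: carnivore, habitat: desert, age: 18]: diet is carnivore — satisfies this, so Match. [diet: omnivore, habitat: forest, age: 28]: diet is omnivore — doesn't match, so No match. [diet: omnivore, habitat: swamp, age: 9]: diet is omnivore — doesn't match, so No match. [diet: omnivore, habitat: swamp, age: 27]: diet is omnivore — doesn't match, so No match.

Match, No match, No match, No match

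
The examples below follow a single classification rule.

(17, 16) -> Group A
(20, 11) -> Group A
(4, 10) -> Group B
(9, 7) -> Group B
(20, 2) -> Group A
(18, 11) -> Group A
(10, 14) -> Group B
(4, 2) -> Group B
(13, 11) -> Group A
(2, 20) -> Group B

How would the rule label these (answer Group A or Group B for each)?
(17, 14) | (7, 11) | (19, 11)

Group A, Group B, Group A

Every 'Group A' example satisfies: first ≥ 11. None of the 'Group B' examples do.
(17, 14) — first 17, hence Group A. (7, 11) — first 7, hence Group B. (19, 11) — first 19, hence Group A.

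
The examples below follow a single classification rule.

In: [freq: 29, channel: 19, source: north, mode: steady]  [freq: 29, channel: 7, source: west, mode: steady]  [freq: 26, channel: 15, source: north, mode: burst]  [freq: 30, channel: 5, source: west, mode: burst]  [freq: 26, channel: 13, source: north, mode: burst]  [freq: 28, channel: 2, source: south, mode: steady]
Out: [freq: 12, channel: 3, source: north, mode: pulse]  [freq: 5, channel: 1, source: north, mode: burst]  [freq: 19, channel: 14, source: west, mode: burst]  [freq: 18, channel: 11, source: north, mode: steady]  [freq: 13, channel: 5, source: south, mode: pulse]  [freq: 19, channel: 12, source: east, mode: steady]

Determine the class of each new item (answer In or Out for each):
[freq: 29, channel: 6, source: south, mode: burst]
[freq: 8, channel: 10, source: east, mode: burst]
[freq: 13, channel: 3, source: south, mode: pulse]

A rule that fits every label: freq ≥ 26 — true of each 'In' example, false of each 'Out' one.
[freq: 29, channel: 6, source: south, mode: burst]: freq = 29 — matches, so In. [freq: 8, channel: 10, source: east, mode: burst]: freq = 8 — fails this test, so Out. [freq: 13, channel: 3, source: south, mode: pulse]: freq = 13 — fails this test, so Out.

In, Out, Out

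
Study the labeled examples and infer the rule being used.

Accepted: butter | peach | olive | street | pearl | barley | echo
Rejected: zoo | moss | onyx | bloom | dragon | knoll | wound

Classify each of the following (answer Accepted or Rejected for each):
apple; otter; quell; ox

Accepted, Accepted, Accepted, Rejected

Rule: contains 'e'. This holds for each 'Accepted' example and fails for each 'Rejected' one.
apple: has 'e' — matches, so Accepted. otter: has 'e' — matches, so Accepted. quell: has 'e' — matches, so Accepted. ox: no 'e' — does not fit, so Rejected.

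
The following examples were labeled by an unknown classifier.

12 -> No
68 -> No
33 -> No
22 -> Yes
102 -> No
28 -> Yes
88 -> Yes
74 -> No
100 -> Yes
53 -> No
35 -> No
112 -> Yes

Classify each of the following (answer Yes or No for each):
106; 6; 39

The distinguishing property — ≡ 1 (mod 3) — holds for all the 'Yes' cases and none of the 'No' cases.
106: Yes (106 mod 3 = 1). 6: No (6 mod 3 = 0). 39: No (39 mod 3 = 0).

Yes, No, No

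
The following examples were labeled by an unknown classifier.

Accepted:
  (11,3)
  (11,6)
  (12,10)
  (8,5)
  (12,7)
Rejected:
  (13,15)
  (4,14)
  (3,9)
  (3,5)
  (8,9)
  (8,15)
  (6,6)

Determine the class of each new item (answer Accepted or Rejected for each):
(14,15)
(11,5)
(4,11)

The simplest hypothesis consistent with all the labels is: first > second.
(14,15) → 14 < 15 → Rejected. (11,5) → 11 > 5 → Accepted. (4,11) → 4 < 11 → Rejected.

Rejected, Accepted, Rejected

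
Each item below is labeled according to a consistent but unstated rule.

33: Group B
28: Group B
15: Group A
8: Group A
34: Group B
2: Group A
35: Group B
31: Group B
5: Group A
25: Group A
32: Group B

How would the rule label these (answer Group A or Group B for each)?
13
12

Group A, Group A

The simplest hypothesis consistent with all the labels is: at most 25.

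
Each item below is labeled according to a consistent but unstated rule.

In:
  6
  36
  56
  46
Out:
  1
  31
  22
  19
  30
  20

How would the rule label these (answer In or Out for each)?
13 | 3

Out, Out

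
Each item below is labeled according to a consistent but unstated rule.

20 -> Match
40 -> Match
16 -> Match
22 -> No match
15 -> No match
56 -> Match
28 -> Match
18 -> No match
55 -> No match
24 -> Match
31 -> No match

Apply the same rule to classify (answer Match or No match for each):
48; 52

Match, Match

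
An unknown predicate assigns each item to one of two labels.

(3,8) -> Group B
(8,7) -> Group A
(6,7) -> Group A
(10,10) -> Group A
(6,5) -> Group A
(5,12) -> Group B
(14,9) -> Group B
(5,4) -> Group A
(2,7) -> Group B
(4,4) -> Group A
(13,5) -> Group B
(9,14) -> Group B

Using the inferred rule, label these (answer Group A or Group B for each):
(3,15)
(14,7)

Group B, Group B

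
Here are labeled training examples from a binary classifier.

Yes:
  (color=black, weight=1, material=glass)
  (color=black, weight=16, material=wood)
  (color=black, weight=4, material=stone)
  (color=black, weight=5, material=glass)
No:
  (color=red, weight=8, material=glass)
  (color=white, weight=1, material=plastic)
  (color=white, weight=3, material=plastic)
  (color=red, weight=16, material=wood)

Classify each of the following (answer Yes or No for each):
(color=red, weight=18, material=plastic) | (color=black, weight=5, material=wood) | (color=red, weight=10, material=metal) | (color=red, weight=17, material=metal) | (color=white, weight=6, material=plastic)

No, Yes, No, No, No

The pattern is that an item is 'Yes' exactly when: color is black.
(color=red, weight=18, material=plastic): No (color is red). (color=black, weight=5, material=wood): Yes (color is black). (color=red, weight=10, material=metal): No (color is red). (color=red, weight=17, material=metal): No (color is red). (color=white, weight=6, material=plastic): No (color is white).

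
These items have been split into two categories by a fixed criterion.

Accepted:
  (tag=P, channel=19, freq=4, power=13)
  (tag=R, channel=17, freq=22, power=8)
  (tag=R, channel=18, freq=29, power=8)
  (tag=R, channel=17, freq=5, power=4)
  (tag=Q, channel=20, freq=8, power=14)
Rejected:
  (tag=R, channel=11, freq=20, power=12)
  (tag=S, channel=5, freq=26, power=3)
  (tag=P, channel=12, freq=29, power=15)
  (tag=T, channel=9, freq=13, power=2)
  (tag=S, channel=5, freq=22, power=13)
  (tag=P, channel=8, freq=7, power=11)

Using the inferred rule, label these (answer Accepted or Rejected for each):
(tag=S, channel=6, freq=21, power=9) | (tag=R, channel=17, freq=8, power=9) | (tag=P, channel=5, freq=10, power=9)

Rejected, Accepted, Rejected

The distinguishing property — channel ≥ 17 — holds for all the 'Accepted' cases and none of the 'Rejected' cases.
(tag=S, channel=6, freq=21, power=9) — channel = 6, hence Rejected.
(tag=R, channel=17, freq=8, power=9) — channel = 17, hence Accepted.
(tag=P, channel=5, freq=10, power=9) — channel = 5, hence Rejected.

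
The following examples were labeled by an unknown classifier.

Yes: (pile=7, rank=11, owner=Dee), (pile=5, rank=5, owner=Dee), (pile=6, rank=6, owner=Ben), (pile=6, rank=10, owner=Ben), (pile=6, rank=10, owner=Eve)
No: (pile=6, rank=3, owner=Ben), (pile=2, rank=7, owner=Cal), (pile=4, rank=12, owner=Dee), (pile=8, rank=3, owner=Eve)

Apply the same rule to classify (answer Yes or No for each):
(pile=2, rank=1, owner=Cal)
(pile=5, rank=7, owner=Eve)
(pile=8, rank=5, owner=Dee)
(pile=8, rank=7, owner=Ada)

'Yes' ⟺ rank ≥ 5 AND pile ≥ 5.
(pile=2, rank=1, owner=Cal): No (rank = 1, pile = 2).
(pile=5, rank=7, owner=Eve): Yes (rank = 7, pile = 5).
(pile=8, rank=5, owner=Dee): Yes (rank = 5, pile = 8).
(pile=8, rank=7, owner=Ada): Yes (rank = 7, pile = 8).

No, Yes, Yes, Yes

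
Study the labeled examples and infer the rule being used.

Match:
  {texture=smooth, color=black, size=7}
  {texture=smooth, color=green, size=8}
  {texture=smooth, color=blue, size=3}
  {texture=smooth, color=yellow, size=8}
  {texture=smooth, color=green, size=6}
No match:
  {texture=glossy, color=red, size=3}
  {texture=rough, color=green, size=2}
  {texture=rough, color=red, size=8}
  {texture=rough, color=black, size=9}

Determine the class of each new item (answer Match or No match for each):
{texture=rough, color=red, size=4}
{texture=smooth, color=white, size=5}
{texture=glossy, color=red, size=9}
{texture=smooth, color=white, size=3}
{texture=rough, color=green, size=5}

The distinguishing property — texture is smooth — holds for all the 'Match' cases and none of the 'No match' cases.
{texture=rough, color=red, size=4} — texture is rough, hence No match.
{texture=smooth, color=white, size=5} — texture is smooth, hence Match.
{texture=glossy, color=red, size=9} — texture is glossy, hence No match.
{texture=smooth, color=white, size=3} — texture is smooth, hence Match.
{texture=rough, color=green, size=5} — texture is rough, hence No match.

No match, Match, No match, Match, No match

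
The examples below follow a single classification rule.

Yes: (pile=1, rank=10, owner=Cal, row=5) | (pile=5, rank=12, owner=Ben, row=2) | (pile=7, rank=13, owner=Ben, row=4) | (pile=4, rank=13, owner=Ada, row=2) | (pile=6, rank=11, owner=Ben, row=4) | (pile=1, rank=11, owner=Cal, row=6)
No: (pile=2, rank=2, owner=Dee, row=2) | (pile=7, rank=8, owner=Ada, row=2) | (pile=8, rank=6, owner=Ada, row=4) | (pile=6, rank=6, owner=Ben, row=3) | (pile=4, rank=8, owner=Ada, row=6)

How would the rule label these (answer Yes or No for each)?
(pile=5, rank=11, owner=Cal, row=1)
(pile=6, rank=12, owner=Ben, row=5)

Yes, Yes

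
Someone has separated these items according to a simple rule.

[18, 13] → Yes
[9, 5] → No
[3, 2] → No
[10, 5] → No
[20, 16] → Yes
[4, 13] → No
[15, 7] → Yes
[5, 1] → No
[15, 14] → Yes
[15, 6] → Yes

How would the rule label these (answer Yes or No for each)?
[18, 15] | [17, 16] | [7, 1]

Yes, Yes, No

The distinguishing property — sum ≥ 21 — holds for all the 'Yes' cases and none of the 'No' cases.
[18, 15]: 18+15 = 33 — fits, so Yes. [17, 16]: 17+16 = 33 — fits, so Yes. [7, 1]: 7+1 = 8 — does not pass, so No.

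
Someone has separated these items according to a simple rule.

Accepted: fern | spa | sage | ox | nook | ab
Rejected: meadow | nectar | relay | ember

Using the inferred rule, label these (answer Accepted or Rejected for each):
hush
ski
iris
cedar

One predicate separates the groups cleanly: length ≤ 4.
hush — length 4, hence Accepted.
ski — length 3, hence Accepted.
iris — length 4, hence Accepted.
cedar — length 5, hence Rejected.

Accepted, Accepted, Accepted, Rejected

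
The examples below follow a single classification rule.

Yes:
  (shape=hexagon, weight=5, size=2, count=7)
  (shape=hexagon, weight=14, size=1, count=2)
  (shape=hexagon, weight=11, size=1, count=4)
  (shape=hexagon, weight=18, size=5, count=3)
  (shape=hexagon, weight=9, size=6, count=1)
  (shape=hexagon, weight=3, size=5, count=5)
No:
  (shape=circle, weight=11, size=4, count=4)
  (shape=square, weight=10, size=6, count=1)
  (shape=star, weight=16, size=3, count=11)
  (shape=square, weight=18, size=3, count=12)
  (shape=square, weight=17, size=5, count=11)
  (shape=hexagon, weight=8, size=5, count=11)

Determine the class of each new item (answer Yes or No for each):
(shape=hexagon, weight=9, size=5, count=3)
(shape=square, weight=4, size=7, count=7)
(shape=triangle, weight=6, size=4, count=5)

Rule: shape is hexagon AND count ≤ 7. This holds for each 'Yes' example and fails for each 'No' one.
(shape=hexagon, weight=9, size=5, count=3): shape is hexagon, count = 3, checks out → Yes. (shape=square, weight=4, size=7, count=7): shape is square, count = 7, doesn't match → No. (shape=triangle, weight=6, size=4, count=5): shape is triangle, count = 5, doesn't match → No.

Yes, No, No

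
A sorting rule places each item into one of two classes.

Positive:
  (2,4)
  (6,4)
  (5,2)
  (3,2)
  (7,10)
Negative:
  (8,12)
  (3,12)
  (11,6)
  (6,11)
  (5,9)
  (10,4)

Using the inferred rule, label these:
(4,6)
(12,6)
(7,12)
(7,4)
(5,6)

Positive, Negative, Negative, Positive, Positive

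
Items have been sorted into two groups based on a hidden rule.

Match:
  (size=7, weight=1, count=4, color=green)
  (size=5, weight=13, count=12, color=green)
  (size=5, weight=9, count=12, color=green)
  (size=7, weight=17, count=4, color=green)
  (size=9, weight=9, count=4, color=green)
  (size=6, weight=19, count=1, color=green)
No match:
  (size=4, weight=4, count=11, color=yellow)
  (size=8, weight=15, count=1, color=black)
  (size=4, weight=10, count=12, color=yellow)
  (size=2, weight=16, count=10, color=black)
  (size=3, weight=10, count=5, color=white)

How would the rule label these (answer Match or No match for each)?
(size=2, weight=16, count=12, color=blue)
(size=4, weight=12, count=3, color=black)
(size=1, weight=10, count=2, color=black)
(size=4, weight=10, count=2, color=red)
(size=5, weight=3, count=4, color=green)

No match, No match, No match, No match, Match

'Match' ⟺ color is green.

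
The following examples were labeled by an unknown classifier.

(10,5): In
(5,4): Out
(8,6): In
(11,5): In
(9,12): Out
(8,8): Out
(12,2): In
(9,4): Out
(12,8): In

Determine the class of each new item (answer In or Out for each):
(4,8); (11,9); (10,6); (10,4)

Out, In, In, In

The common property of the 'In' items is: first > second AND sum ≥ 14. No 'Out' item has it.
(4,8): 4 < 8, 4+8 = 12, lacks this property → Out. (11,9): 11 > 9, 11+9 = 20, checks out → In. (10,6): 10 > 6, 10+6 = 16, checks out → In. (10,4): 10 > 4, 10+4 = 14, checks out → In.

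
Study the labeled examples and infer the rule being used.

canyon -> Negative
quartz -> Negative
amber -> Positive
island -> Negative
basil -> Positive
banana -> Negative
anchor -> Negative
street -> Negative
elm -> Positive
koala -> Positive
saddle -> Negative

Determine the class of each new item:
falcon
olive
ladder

'Positive' ⟺ odd length.

Negative, Positive, Negative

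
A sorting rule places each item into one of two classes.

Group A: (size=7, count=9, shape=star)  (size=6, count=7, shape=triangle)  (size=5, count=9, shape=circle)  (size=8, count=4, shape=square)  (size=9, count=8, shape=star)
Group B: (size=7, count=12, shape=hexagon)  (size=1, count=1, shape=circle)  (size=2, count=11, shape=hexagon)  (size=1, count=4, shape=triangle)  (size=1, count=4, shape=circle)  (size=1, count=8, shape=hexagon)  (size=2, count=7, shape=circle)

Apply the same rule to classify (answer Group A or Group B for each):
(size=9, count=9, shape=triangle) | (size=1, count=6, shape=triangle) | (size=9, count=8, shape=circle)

Group A, Group B, Group A

The rule appears to be: count ≤ 9 AND size ≥ 5.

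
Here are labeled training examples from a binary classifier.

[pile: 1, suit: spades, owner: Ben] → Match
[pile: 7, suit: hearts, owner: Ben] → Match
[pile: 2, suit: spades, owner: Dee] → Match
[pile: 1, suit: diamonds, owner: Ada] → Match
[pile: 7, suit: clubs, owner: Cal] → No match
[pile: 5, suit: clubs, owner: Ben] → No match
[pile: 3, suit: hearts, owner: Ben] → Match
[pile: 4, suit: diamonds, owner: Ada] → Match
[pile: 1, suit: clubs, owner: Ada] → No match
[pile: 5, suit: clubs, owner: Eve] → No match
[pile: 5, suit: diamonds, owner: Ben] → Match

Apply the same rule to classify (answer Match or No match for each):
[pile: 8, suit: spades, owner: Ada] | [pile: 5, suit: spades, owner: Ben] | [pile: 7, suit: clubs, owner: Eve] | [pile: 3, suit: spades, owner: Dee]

The classifier is using: suit is not clubs.
[pile: 8, suit: spades, owner: Ada] — suit is spades, hence Match.
[pile: 5, suit: spades, owner: Ben] — suit is spades, hence Match.
[pile: 7, suit: clubs, owner: Eve] — suit is clubs, hence No match.
[pile: 3, suit: spades, owner: Dee] — suit is spades, hence Match.

Match, Match, No match, Match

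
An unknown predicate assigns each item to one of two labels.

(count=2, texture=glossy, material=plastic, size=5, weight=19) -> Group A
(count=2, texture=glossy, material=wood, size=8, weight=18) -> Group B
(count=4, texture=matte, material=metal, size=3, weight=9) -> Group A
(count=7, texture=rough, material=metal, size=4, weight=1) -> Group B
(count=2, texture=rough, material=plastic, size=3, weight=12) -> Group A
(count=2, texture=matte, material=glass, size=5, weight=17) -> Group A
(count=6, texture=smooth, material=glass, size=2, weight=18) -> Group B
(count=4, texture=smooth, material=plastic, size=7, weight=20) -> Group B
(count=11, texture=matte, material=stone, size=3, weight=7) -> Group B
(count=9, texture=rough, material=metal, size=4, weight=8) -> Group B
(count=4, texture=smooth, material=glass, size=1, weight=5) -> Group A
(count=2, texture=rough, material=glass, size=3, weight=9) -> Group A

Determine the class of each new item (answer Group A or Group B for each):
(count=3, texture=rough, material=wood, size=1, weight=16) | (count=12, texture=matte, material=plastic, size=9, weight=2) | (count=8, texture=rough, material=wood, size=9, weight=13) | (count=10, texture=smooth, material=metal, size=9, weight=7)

Group A, Group B, Group B, Group B

All 'Group A' examples share one property — count ≤ 4 AND size ≤ 5 — and every 'Group B' example lacks it.
(count=3, texture=rough, material=wood, size=1, weight=16): count = 3, size = 1, meets the rule → Group A. (count=12, texture=matte, material=plastic, size=9, weight=2): count = 12, size = 9, does not fit → Group B. (count=8, texture=rough, material=wood, size=9, weight=13): count = 8, size = 9, does not fit → Group B. (count=10, texture=smooth, material=metal, size=9, weight=7): count = 10, size = 9, does not fit → Group B.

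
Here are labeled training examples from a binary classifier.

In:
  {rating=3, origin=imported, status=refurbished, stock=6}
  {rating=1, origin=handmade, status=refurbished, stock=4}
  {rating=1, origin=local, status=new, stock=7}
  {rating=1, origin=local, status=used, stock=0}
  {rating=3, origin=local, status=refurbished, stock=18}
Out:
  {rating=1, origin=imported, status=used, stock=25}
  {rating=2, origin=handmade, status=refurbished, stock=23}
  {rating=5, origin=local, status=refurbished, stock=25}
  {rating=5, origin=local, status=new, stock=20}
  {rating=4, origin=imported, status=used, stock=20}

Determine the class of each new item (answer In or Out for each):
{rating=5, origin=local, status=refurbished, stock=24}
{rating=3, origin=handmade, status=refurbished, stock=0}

Every 'In' example satisfies: stock ≤ 18. None of the 'Out' examples do.
{rating=5, origin=local, status=refurbished, stock=24} — stock = 24, hence Out. {rating=3, origin=handmade, status=refurbished, stock=0} — stock = 0, hence In.

Out, In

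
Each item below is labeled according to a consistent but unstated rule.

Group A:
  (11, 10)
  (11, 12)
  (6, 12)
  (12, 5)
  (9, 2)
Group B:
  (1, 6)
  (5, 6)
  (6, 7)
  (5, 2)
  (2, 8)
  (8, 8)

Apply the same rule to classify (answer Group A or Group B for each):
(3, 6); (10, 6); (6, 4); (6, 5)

'Group A' ⟺ max ≥ 9.
(3, 6): max 6 — lacks this property, so Group B.
(10, 6): max 10 — has this property, so Group A.
(6, 4): max 6 — lacks this property, so Group B.
(6, 5): max 6 — lacks this property, so Group B.

Group B, Group A, Group B, Group B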